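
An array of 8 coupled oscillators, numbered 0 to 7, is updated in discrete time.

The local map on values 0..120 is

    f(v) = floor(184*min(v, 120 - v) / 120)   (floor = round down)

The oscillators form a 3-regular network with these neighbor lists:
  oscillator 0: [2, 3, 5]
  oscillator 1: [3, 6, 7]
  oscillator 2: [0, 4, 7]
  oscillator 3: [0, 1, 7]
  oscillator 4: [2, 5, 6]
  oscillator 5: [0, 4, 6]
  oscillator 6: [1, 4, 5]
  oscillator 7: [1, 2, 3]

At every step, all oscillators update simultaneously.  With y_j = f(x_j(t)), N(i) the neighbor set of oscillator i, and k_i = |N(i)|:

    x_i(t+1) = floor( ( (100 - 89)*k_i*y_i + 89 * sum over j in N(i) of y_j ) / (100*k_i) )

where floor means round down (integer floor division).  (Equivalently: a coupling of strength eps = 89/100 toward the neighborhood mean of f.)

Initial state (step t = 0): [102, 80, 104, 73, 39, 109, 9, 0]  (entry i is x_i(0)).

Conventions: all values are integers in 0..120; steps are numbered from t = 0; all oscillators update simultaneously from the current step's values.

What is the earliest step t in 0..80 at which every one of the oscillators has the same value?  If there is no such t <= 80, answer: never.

Simulating step by step:
t=0: [102, 80, 104, 73, 39, 109, 9, 0]  (not all equal)
t=1: [36, 31, 28, 34, 22, 31, 41, 46]  (not all equal)
t=2: [47, 59, 51, 56, 48, 49, 44, 49]  (not all equal)
t=3: [78, 77, 73, 79, 73, 71, 77, 83]  (not all equal)
t=4: [69, 61, 64, 61, 70, 67, 70, 65]  (not all equal)
t=5: [84, 84, 79, 84, 80, 77, 81, 87]  (not all equal)
t=6: [60, 54, 56, 53, 61, 59, 60, 56]  (not all equal)
t=7: [86, 85, 88, 85, 89, 91, 87, 82]  (not all equal)
t=8: [49, 53, 51, 54, 47, 49, 48, 52]  (not all equal)
t=9: [77, 78, 75, 78, 74, 73, 75, 80]  (not all equal)
t=10: [67, 64, 65, 63, 70, 68, 68, 65]  (not all equal)
t=11: [83, 83, 80, 83, 80, 78, 79, 85]  (not all equal)
t=12: [59, 56, 57, 55, 62, 60, 60, 57]  (not all equal)
t=13: [87, 87, 88, 86, 90, 90, 88, 85]  (not all equal)
t=14: [49, 51, 49, 51, 47, 48, 47, 50]  (not all equal)
t=15: [75, 75, 74, 76, 73, 73, 74, 76]  (not all equal)
t=16: [69, 68, 69, 68, 70, 70, 70, 68]  (not all equal)
t=17: [77, 78, 77, 78, 76, 76, 76, 78]  (not all equal)
t=18: [65, 64, 65, 64, 66, 66, 66, 64]  (not all equal)
t=19: [83, 84, 83, 84, 82, 82, 82, 84]  (not all equal)
t=20: [56, 55, 56, 55, 57, 57, 57, 55]  (not all equal)
t=21: [85, 84, 85, 84, 86, 86, 86, 84]  (not all equal)
t=22: [53, 54, 53, 54, 52, 52, 52, 54]  (not all equal)
t=23: [80, 81, 80, 81, 79, 79, 79, 81]  (not all equal)
t=24: [60, 59, 60, 59, 61, 61, 61, 59]  (not all equal)
t=25: [90, 90, 90, 90, 90, 90, 90, 90]  (all equal)

Answer: 25
Key observation: Synchronization is absorbing here: once all oscillators are equal they stay equal, and step 25 is the first all-equal step.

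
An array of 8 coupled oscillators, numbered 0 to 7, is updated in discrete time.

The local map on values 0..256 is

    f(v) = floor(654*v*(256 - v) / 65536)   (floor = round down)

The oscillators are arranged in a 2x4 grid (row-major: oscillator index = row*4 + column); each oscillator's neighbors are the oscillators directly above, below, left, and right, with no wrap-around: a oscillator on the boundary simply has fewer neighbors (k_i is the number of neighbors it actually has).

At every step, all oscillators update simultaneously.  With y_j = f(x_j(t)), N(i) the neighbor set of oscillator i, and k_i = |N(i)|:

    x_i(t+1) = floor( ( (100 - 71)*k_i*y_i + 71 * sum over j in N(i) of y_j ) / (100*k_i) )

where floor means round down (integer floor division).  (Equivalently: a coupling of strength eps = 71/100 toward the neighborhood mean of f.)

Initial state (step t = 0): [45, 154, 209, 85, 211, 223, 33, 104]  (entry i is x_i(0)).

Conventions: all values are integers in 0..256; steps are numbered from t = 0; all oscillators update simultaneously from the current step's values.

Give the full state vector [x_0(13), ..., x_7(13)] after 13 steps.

Answer: [155, 155, 155, 155, 156, 155, 155, 155]

Derivation:
t=0: [45, 154, 209, 85, 211, 223, 33, 104]
t=1: [116, 107, 116, 132, 86, 97, 98, 122]
t=2: [154, 159, 159, 162, 153, 152, 157, 159]
t=3: [155, 154, 153, 152, 156, 155, 154, 153]
t=4: [155, 156, 156, 157, 155, 155, 156, 156]
t=5: [155, 155, 155, 155, 156, 155, 155, 155]
t=6: [155, 156, 156, 156, 155, 155, 156, 156]
t=7: [155, 155, 155, 155, 156, 155, 155, 155]
t=8: [155, 156, 156, 156, 155, 155, 156, 156]
t=9: [155, 155, 155, 155, 156, 155, 155, 155]
t=10: [155, 156, 156, 156, 155, 155, 156, 156]
t=11: [155, 155, 155, 155, 156, 155, 155, 155]
t=12: [155, 156, 156, 156, 155, 155, 156, 156]
t=13: [155, 155, 155, 155, 156, 155, 155, 155]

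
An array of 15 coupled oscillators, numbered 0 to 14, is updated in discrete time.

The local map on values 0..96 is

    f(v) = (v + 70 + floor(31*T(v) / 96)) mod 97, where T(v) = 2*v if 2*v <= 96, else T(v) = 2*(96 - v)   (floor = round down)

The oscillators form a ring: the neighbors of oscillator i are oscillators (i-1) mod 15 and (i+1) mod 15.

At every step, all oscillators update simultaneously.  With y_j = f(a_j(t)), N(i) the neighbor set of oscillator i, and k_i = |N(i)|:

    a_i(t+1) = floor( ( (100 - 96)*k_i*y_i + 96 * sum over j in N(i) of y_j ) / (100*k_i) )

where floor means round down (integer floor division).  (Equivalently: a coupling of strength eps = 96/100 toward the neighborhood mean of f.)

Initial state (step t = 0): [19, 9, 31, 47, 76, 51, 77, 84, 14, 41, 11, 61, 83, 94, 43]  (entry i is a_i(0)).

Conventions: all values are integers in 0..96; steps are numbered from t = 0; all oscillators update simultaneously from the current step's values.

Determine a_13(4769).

Answer: a_13(4769) = 53
Key observation: The state at step 6, [53, 53, 53, 53, 53, 53, 53, 53, 53, 53, 53, 53, 53, 53, 53], reappears at step 7: the system is in a cycle of period 1 from step 6 on.  Therefore the state at step 4769 equals the state at step 6 + ((4769 - 6) mod 1) = 6, which is [53, 53, 53, 53, 53, 53, 53, 53, 53, 53, 53, 53, 53, 53, 53].

Derivation:
t=0: [19, 9, 31, 47, 76, 51, 77, 84, 14, 41, 11, 61, 83, 94, 43]
t=1: [61, 16, 65, 42, 51, 61, 58, 76, 53, 88, 49, 75, 62, 54, 36]
t=2: [63, 58, 68, 54, 49, 54, 58, 54, 63, 53, 63, 54, 57, 44, 54]
t=3: [54, 57, 54, 55, 53, 53, 54, 55, 53, 56, 53, 55, 49, 54, 51]
t=4: [54, 54, 54, 53, 53, 53, 53, 53, 53, 53, 53, 52, 53, 52, 53]
t=5: [53, 54, 53, 53, 53, 53, 53, 53, 53, 53, 53, 53, 53, 53, 53]
t=6: [53, 53, 53, 53, 53, 53, 53, 53, 53, 53, 53, 53, 53, 53, 53]
t=7: [53, 53, 53, 53, 53, 53, 53, 53, 53, 53, 53, 53, 53, 53, 53]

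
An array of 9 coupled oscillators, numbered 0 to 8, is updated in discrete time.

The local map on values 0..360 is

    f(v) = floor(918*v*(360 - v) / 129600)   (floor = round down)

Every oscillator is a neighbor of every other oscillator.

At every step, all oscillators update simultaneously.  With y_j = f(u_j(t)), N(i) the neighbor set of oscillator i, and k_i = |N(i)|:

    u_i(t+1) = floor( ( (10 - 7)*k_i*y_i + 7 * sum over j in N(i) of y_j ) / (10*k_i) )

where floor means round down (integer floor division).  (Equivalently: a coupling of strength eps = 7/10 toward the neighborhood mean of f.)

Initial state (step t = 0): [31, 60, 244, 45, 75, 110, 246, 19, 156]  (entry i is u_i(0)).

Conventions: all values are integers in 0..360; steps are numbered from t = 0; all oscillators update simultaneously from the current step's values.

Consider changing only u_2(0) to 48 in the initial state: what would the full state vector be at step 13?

Simulating step by step:
t=0: [31, 60, 48, 45, 75, 110, 246, 19, 156]
t=1: [121, 133, 129, 127, 138, 147, 148, 116, 154]
t=2: [211, 213, 212, 212, 214, 215, 215, 210, 215]
t=3: [221, 221, 221, 221, 221, 220, 220, 221, 220]
t=4: [217, 217, 217, 217, 217, 217, 217, 217, 217]
t=5: [219, 219, 219, 219, 219, 219, 219, 219, 219]
t=6: [218, 218, 218, 218, 218, 218, 218, 218, 218]
t=7: [219, 219, 219, 219, 219, 219, 219, 219, 219]
t=8: [218, 218, 218, 218, 218, 218, 218, 218, 218]
t=9: [219, 219, 219, 219, 219, 219, 219, 219, 219]
t=10: [218, 218, 218, 218, 218, 218, 218, 218, 218]
t=11: [219, 219, 219, 219, 219, 219, 219, 219, 219]
t=12: [218, 218, 218, 218, 218, 218, 218, 218, 218]
t=13: [219, 219, 219, 219, 219, 219, 219, 219, 219]

Answer: [219, 219, 219, 219, 219, 219, 219, 219, 219]
Key observation: This trace re-runs the system from the modified initial state.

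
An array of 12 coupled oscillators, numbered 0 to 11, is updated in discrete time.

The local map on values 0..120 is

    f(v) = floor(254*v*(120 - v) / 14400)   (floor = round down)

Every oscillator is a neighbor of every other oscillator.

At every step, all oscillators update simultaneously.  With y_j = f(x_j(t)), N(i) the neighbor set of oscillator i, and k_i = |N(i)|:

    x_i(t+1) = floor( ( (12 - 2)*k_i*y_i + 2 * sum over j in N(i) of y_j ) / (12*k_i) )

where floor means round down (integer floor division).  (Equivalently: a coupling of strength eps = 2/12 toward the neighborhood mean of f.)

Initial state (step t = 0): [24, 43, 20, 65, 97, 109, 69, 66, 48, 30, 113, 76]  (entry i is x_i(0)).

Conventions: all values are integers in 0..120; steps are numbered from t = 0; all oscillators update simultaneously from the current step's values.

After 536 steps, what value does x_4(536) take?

Simulating step by step:
t=0: [24, 43, 20, 65, 97, 109, 69, 66, 48, 30, 113, 76]
t=1: [41, 55, 37, 60, 40, 25, 59, 59, 57, 46, 19, 55]
t=2: [56, 61, 54, 61, 56, 43, 61, 61, 61, 59, 37, 61]
t=3: [62, 62, 61, 62, 62, 58, 62, 62, 62, 62, 55, 62]
t=4: [63, 63, 63, 63, 63, 63, 63, 63, 63, 63, 63, 63]
t=5: [63, 63, 63, 63, 63, 63, 63, 63, 63, 63, 63, 63]

Answer: x_4(536) = 63
Key observation: The state at step 4, [63, 63, 63, 63, 63, 63, 63, 63, 63, 63, 63, 63], reappears at step 5: the system is in a cycle of period 1 from step 4 on.  Therefore the state at step 536 equals the state at step 4 + ((536 - 4) mod 1) = 4, which is [63, 63, 63, 63, 63, 63, 63, 63, 63, 63, 63, 63].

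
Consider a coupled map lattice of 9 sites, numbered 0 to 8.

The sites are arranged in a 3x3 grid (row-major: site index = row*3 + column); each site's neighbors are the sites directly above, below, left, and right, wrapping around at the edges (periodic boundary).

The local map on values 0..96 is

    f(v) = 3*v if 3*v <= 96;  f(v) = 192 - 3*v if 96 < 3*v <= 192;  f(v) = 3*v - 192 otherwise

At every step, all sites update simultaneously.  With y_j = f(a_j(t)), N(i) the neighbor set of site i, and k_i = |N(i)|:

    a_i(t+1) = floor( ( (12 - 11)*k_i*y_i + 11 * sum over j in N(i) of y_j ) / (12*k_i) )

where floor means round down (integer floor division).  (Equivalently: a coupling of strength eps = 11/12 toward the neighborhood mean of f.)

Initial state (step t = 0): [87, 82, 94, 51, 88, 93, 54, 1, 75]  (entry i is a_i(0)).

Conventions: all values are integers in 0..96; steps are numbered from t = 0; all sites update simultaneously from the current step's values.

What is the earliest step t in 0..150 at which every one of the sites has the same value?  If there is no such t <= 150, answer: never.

Simulating step by step:
t=0: [87, 82, 94, 51, 88, 93, 54, 1, 75]  (not all equal)
t=1: [54, 58, 63, 62, 47, 60, 35, 43, 50]  (not all equal)
t=2: [28, 35, 23, 41, 26, 24, 39, 50, 41]  (not all equal)
t=3: [75, 69, 77, 76, 68, 71, 66, 74, 64]  (not all equal)
t=4: [24, 27, 19, 19, 24, 21, 23, 10, 22]  (not all equal)
t=5: [66, 59, 69, 68, 58, 63, 57, 68, 55]  (not all equal)
t=6: [14, 12, 12, 12, 11, 16, 14, 19, 13]  (not all equal)
t=7: [37, 41, 40, 40, 43, 37, 43, 39, 45]  (not all equal)
t=8: [70, 72, 72, 72, 73, 67, 70, 64, 71]  (not all equal)
t=9: [22, 17, 18, 18, 15, 22, 15, 20, 13]  (not all equal)
t=10: [52, 55, 55, 55, 56, 49, 53, 46, 54]  (not all equal)
t=11: [29, 34, 33, 33, 37, 28, 36, 30, 38]  (not all equal)
t=12: [89, 87, 85, 84, 88, 86, 86, 83, 86]  (not all equal)
t=13: [65, 66, 68, 68, 63, 65, 64, 67, 63]  (not all equal)
t=14: [7, 6, 4, 3, 7, 7, 6, 3, 5]  (not all equal)
t=15: [14, 15, 18, 19, 14, 14, 13, 17, 15]  (not all equal)
t=16: [48, 47, 44, 42, 48, 48, 47, 43, 46]  (not all equal)
t=17: [56, 54, 51, 50, 56, 56, 57, 52, 55]  (not all equal)
t=18: [32, 30, 27, 24, 32, 32, 31, 26, 29]  (not all equal)
t=19: [85, 87, 91, 93, 85, 85, 84, 90, 87]  (not all equal)
t=20: [73, 71, 67, 64, 73, 74, 73, 66, 70]  (not all equal)
t=21: [15, 17, 22, 25, 15, 14, 13, 21, 18]  (not all equal)
t=22: [56, 54, 49, 45, 56, 58, 57, 48, 52]  (not all equal)
t=23: [37, 34, 28, 24, 37, 38, 39, 29, 33]  (not all equal)
t=24: [80, 83, 85, 78, 81, 82, 82, 84, 82]  (not all equal)
t=25: [53, 55, 54, 50, 53, 52, 51, 54, 57]  (not all equal)
t=26: [34, 31, 29, 35, 33, 31, 32, 30, 32]  (not all equal)
t=27: [90, 90, 92, 92, 90, 90, 91, 94, 91]  (not all equal)
t=28: [81, 82, 79, 79, 82, 81, 83, 80, 83]  (not all equal)
t=29: [50, 49, 52, 52, 49, 50, 50, 54, 50]  (not all equal)
t=30: [39, 38, 42, 42, 38, 39, 37, 42, 37]  (not all equal)
t=31: [72, 71, 76, 76, 71, 72, 72, 78, 72]  (not all equal)
t=32: [28, 29, 24, 24, 29, 28, 30, 24, 30]  (not all equal)
t=33: [80, 79, 85, 85, 79, 80, 80, 87, 80]  (not all equal)
t=34: [54, 55, 48, 48, 55, 54, 56, 48, 56]  (not all equal)
t=35: [36, 37, 29, 29, 37, 36, 36, 27, 36]  (not all equal)
t=36: [84, 83, 83, 83, 83, 84, 84, 82, 84]  (not all equal)
t=37: [57, 57, 59, 59, 57, 57, 57, 58, 57]  (not all equal)
t=38: [18, 18, 20, 20, 18, 18, 18, 20, 18]  (not all equal)
t=39: [56, 56, 54, 54, 56, 56, 56, 54, 56]  (not all equal)
t=40: [26, 26, 24, 24, 26, 26, 26, 24, 26]  (not all equal)
t=41: [75, 75, 77, 77, 75, 75, 75, 77, 75]  (not all equal)
t=42: [35, 35, 33, 33, 35, 35, 35, 33, 35]  (not all equal)
t=43: [89, 89, 87, 87, 89, 89, 89, 87, 89]  (not all equal)
t=44: [72, 72, 74, 74, 72, 72, 72, 74, 72]  (not all equal)
t=45: [26, 26, 24, 24, 26, 26, 26, 24, 26]  (not all equal)

Answer: never
Key observation: The state at step 40 reappears at step 45 — the system is in a cycle of period 5 from step 40 on.  No step 0..45 is synchronized, and the cycle repeats forever, so no step up to 150 (or ever) has all sites equal.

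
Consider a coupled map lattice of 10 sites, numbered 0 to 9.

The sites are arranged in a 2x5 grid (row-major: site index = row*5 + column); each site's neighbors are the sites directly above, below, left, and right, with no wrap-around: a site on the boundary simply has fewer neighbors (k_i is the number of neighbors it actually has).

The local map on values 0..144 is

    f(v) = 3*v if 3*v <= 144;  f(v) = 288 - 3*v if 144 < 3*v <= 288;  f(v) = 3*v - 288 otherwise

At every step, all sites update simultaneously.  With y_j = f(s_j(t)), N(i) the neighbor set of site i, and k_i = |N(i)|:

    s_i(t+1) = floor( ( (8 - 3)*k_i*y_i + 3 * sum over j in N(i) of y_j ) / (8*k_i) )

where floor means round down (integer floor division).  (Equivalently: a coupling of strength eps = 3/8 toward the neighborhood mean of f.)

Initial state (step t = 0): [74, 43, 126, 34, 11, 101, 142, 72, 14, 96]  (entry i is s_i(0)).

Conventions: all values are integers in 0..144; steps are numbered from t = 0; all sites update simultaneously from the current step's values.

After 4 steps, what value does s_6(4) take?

Answer: s_6(4) = 18

Derivation:
t=0: [74, 43, 126, 34, 11, 101, 142, 72, 14, 96]
t=1: [68, 117, 94, 84, 39, 47, 113, 78, 48, 14]
t=2: [90, 57, 22, 55, 87, 113, 64, 58, 106, 75]
t=3: [42, 95, 85, 92, 51, 53, 95, 95, 56, 50]
t=4: [103, 22, 22, 43, 112, 104, 18, 21, 94, 134]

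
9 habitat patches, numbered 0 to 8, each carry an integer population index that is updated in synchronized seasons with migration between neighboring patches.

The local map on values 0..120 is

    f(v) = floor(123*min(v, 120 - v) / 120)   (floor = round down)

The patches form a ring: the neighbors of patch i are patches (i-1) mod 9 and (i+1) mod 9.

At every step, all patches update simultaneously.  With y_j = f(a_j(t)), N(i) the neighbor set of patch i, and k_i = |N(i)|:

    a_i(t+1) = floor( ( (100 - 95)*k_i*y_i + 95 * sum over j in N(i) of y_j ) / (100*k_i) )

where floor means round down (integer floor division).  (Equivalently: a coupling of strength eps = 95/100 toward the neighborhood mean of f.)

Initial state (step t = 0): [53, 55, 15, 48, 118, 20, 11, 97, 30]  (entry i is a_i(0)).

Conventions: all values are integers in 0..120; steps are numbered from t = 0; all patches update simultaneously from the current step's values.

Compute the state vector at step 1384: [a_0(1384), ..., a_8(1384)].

Simulating step by step:
t=0: [53, 55, 15, 48, 118, 20, 11, 97, 30]
t=1: [43, 35, 50, 10, 32, 7, 20, 20, 38]
t=2: [36, 46, 23, 39, 9, 25, 13, 28, 32]
t=3: [39, 30, 42, 17, 30, 11, 25, 22, 32]
t=4: [31, 40, 24, 35, 14, 26, 16, 28, 30]
t=5: [35, 28, 37, 19, 29, 15, 26, 23, 29]
t=6: [28, 35, 24, 32, 17, 26, 19, 27, 29]
t=7: [31, 26, 33, 21, 28, 18, 26, 24, 27]
t=8: [26, 31, 23, 30, 19, 26, 21, 26, 27]
t=9: [28, 24, 30, 21, 27, 20, 25, 24, 26]
t=10: [25, 28, 22, 28, 20, 25, 22, 25, 26]
t=11: [26, 23, 27, 21, 26, 21, 24, 24, 25]
t=12: [24, 26, 22, 26, 21, 24, 22, 24, 25]
t=13: [25, 23, 25, 21, 24, 21, 23, 23, 24]
t=14: [23, 24, 22, 24, 21, 23, 22, 23, 24]
t=15: [23, 22, 23, 21, 23, 21, 22, 23, 23]
t=16: [22, 22, 21, 22, 21, 22, 22, 22, 23]
t=17: [22, 21, 21, 21, 21, 21, 22, 22, 22]
t=18: [21, 21, 21, 21, 21, 21, 21, 22, 22]
t=19: [21, 21, 21, 21, 21, 21, 21, 21, 21]
t=20: [21, 21, 21, 21, 21, 21, 21, 21, 21]

Answer: [21, 21, 21, 21, 21, 21, 21, 21, 21]
Key observation: The state at step 19, [21, 21, 21, 21, 21, 21, 21, 21, 21], reappears at step 20: the system is in a cycle of period 1 from step 19 on.  Therefore the state at step 1384 equals the state at step 19 + ((1384 - 19) mod 1) = 19, which is [21, 21, 21, 21, 21, 21, 21, 21, 21].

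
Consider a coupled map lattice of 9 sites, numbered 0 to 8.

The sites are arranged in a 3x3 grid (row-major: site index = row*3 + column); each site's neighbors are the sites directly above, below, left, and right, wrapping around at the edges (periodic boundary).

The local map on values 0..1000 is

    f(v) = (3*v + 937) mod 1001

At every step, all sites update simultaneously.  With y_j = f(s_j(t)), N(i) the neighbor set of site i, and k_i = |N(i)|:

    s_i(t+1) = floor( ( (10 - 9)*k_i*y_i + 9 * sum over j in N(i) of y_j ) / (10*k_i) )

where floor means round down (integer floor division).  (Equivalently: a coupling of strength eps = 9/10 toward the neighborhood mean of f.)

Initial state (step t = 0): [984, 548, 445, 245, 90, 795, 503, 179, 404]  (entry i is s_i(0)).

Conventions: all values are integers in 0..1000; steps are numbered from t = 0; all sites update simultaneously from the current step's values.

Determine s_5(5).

Answer: s_5(5) = 561

Derivation:
t=0: [984, 548, 445, 245, 90, 795, 503, 179, 404]
t=1: [530, 470, 461, 484, 480, 323, 534, 356, 353]
t=2: [409, 309, 655, 565, 406, 557, 483, 507, 496]
t=3: [641, 462, 552, 356, 590, 534, 414, 455, 570]
t=4: [331, 584, 590, 512, 331, 491, 424, 445, 425]
t=5: [558, 706, 573, 603, 506, 561, 443, 484, 378]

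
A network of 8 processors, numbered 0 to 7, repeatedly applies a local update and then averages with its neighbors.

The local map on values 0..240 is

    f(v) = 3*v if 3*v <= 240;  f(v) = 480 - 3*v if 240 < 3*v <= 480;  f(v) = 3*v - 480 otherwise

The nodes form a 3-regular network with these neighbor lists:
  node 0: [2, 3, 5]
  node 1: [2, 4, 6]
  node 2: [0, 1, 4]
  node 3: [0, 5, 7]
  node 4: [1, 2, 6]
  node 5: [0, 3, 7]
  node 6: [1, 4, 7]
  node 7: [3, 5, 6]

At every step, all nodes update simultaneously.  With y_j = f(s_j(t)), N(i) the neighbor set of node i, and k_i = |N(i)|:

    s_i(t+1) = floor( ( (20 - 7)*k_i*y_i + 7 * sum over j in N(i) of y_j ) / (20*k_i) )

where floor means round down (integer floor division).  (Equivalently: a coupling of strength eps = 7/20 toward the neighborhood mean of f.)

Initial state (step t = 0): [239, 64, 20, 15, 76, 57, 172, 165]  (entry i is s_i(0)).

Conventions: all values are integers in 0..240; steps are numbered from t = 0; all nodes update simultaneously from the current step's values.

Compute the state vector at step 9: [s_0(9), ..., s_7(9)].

Answer: [52, 52, 66, 72, 74, 115, 38, 78]

Derivation:
t=0: [239, 64, 20, 15, 76, 57, 172, 165]
t=1: [186, 162, 115, 78, 181, 145, 74, 39]
t=2: [99, 52, 104, 180, 83, 79, 166, 134]
t=3: [173, 150, 175, 97, 190, 191, 65, 87]
t=4: [63, 58, 47, 163, 90, 112, 166, 198]
t=5: [157, 156, 158, 58, 175, 130, 69, 94]
t=6: [37, 37, 11, 147, 55, 102, 164, 183]
t=7: [100, 96, 66, 66, 125, 138, 48, 71]
t=8: [170, 176, 184, 182, 130, 111, 153, 186]
t=9: [52, 52, 66, 72, 74, 115, 38, 78]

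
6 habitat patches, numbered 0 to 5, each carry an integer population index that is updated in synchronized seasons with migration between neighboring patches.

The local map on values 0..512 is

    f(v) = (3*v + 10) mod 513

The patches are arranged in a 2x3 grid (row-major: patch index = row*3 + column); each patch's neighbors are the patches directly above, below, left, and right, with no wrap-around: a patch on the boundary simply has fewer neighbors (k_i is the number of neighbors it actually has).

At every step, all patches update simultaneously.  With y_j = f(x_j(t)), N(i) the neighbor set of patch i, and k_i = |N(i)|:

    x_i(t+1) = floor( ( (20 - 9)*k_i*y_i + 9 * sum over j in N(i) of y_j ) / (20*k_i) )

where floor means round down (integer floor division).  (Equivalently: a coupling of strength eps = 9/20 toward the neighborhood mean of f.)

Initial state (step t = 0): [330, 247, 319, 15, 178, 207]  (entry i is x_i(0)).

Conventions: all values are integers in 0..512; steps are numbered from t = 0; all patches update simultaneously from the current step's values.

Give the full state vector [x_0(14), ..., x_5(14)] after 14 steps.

Answer: [215, 145, 298, 259, 146, 194]

Derivation:
t=0: [330, 247, 319, 15, 178, 207]
t=1: [333, 276, 329, 146, 78, 174]
t=2: [446, 362, 343, 412, 253, 174]
t=3: [242, 127, 27, 251, 187, 70]
t=4: [266, 270, 187, 200, 161, 154]
t=5: [253, 295, 207, 230, 402, 383]
t=6: [268, 294, 180, 203, 209, 142]
t=7: [274, 277, 203, 153, 206, 276]
t=8: [354, 261, 205, 355, 231, 228]
t=9: [99, 206, 165, 80, 181, 167]
t=10: [250, 191, 418, 215, 153, 403]
t=11: [183, 181, 190, 239, 318, 265]
t=12: [82, 106, 111, 229, 329, 277]
t=13: [256, 342, 336, 267, 392, 366]
t=14: [215, 145, 298, 259, 146, 194]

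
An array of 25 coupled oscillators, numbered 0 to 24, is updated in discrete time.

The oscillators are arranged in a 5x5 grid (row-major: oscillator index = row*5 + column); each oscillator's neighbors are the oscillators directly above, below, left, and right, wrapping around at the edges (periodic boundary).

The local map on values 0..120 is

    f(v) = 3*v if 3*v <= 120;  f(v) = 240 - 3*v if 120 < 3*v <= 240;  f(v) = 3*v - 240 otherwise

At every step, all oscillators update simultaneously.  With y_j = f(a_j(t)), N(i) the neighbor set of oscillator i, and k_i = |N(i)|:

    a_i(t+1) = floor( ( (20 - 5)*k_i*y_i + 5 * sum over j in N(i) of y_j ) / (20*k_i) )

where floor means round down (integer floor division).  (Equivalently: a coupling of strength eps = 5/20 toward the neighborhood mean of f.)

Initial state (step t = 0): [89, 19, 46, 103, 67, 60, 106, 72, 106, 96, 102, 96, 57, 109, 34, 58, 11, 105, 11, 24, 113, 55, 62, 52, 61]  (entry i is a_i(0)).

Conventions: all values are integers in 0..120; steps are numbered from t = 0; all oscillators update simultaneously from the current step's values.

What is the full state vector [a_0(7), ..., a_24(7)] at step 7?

Answer: [48, 47, 57, 73, 89, 99, 45, 76, 93, 80, 58, 61, 102, 55, 18, 48, 78, 34, 50, 65, 52, 48, 20, 76, 62]

Derivation:
t=0: [89, 19, 46, 103, 67, 60, 106, 72, 106, 96, 102, 96, 57, 109, 34, 58, 11, 105, 11, 24, 113, 55, 62, 52, 61]
t=1: [36, 60, 89, 70, 41, 58, 70, 38, 72, 53, 66, 51, 66, 82, 93, 66, 41, 68, 44, 70, 88, 71, 61, 76, 61]
t=2: [97, 57, 36, 33, 105, 65, 42, 93, 32, 76, 46, 79, 46, 17, 39, 44, 99, 47, 86, 37, 32, 36, 49, 24, 54]
t=3: [56, 75, 99, 96, 71, 51, 95, 55, 84, 29, 93, 25, 88, 59, 105, 103, 62, 91, 34, 103, 93, 100, 93, 72, 80]
t=4: [64, 25, 53, 43, 33, 80, 49, 64, 26, 77, 48, 66, 33, 60, 72, 64, 55, 38, 88, 67, 41, 54, 40, 29, 9]
t=5: [54, 75, 82, 104, 86, 15, 80, 57, 72, 19, 79, 54, 90, 59, 30, 56, 73, 105, 36, 36, 100, 82, 112, 82, 41]
t=6: [67, 16, 20, 57, 33, 42, 12, 55, 34, 53, 20, 61, 40, 63, 81, 66, 30, 72, 96, 105, 62, 16, 77, 29, 99]
t=7: [48, 47, 57, 73, 89, 99, 45, 76, 93, 80, 58, 61, 102, 55, 18, 48, 78, 34, 50, 65, 52, 48, 20, 76, 62]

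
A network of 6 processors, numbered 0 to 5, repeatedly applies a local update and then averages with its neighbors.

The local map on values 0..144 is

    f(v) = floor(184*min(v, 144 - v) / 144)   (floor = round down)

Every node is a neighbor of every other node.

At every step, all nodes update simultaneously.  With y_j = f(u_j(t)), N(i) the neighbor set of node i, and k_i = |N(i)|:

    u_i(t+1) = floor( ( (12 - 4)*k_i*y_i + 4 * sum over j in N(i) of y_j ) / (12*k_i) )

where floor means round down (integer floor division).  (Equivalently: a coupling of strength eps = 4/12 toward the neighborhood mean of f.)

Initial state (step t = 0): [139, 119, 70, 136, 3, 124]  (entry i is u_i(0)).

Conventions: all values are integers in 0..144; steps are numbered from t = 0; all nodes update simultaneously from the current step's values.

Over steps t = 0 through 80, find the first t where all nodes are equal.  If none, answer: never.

Answer: never
Key observation: The state at step 7 reappears at step 9 — the system is in a cycle of period 2 from step 7 on.  No step 0..9 is synchronized, and the cycle repeats forever, so no step up to 80 (or ever) has all nodes equal.

Derivation:
t=0: [139, 119, 70, 136, 3, 124]  (not all equal)
t=1: [14, 29, 64, 16, 12, 25]  (not all equal)
t=2: [23, 35, 62, 25, 22, 32]  (not all equal)
t=3: [34, 43, 64, 35, 33, 40]  (not all equal)
t=4: [46, 53, 69, 47, 46, 51]  (not all equal)
t=5: [61, 66, 79, 62, 61, 65]  (not all equal)
t=6: [78, 82, 82, 79, 78, 82]  (not all equal)
t=7: [82, 79, 79, 82, 82, 79]  (not all equal)
t=8: [79, 82, 82, 79, 79, 82]  (not all equal)
t=9: [82, 79, 79, 82, 82, 79]  (not all equal)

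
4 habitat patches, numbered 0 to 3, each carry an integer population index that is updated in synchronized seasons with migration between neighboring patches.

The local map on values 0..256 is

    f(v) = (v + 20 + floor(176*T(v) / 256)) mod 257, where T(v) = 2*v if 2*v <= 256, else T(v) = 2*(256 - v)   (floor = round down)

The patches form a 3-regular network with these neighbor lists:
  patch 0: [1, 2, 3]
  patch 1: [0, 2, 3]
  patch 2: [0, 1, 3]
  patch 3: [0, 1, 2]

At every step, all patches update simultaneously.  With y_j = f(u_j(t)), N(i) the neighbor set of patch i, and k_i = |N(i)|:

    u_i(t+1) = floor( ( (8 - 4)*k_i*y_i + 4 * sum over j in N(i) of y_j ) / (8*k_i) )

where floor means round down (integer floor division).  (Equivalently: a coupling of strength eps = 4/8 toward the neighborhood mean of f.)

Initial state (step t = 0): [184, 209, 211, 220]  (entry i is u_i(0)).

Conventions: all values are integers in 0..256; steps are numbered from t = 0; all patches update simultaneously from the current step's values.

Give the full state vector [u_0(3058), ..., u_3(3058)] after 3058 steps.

Answer: [57, 57, 57, 57]
Key observation: The state at step 8, [56, 56, 56, 56], reappears at step 12: the system is in a cycle of period 4 from step 8 on.  Therefore the state at step 3058 equals the state at step 8 + ((3058 - 8) mod 4) = 10, which is [57, 57, 57, 57].

Derivation:
t=0: [184, 209, 211, 220]
t=1: [40, 36, 36, 35]
t=2: [109, 106, 106, 105]
t=3: [17, 14, 14, 14]
t=4: [56, 54, 54, 54]
t=5: [150, 148, 148, 148]
t=6: [58, 58, 58, 58]
t=7: [157, 157, 157, 157]
t=8: [56, 56, 56, 56]
t=9: [153, 153, 153, 153]
t=10: [57, 57, 57, 57]
t=11: [155, 155, 155, 155]
t=12: [56, 56, 56, 56]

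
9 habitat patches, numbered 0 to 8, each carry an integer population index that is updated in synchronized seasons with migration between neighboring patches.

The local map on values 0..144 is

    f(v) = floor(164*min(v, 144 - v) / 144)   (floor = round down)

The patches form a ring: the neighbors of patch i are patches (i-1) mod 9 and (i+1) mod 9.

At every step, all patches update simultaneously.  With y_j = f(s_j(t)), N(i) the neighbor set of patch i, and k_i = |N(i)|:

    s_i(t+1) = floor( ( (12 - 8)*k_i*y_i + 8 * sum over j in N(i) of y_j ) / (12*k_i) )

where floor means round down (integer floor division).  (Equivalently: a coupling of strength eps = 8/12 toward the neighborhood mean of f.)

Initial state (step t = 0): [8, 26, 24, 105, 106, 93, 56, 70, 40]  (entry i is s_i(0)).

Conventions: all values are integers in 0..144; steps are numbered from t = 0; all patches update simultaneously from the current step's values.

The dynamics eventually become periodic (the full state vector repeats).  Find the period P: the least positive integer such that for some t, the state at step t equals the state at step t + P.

Answer: 2
Key observation: The state at step 10, [78, 78, 78, 78, 77, 77, 77, 77, 77], reappears at step 12 — and no state repeats earlier — so the cycle the system enters has period 2.

Derivation:
t=0: [8, 26, 24, 105, 106, 93, 56, 70, 40]
t=1: [27, 21, 33, 38, 48, 54, 66, 62, 44]
t=2: [34, 30, 34, 44, 52, 63, 68, 65, 50]
t=3: [42, 36, 40, 49, 60, 69, 74, 69, 56]
t=4: [50, 44, 47, 56, 67, 75, 78, 73, 62]
t=5: [58, 53, 55, 64, 72, 76, 77, 75, 68]
t=6: [67, 62, 64, 72, 77, 78, 77, 77, 73]
t=7: [75, 72, 74, 76, 77, 75, 75, 77, 77]
t=8: [78, 79, 79, 77, 77, 77, 77, 76, 76]
t=9: [75, 74, 74, 75, 76, 76, 76, 76, 76]
t=10: [78, 78, 78, 78, 77, 77, 77, 77, 77]
t=11: [75, 75, 75, 75, 75, 76, 76, 76, 75]
t=12: [78, 78, 78, 78, 77, 77, 77, 77, 77]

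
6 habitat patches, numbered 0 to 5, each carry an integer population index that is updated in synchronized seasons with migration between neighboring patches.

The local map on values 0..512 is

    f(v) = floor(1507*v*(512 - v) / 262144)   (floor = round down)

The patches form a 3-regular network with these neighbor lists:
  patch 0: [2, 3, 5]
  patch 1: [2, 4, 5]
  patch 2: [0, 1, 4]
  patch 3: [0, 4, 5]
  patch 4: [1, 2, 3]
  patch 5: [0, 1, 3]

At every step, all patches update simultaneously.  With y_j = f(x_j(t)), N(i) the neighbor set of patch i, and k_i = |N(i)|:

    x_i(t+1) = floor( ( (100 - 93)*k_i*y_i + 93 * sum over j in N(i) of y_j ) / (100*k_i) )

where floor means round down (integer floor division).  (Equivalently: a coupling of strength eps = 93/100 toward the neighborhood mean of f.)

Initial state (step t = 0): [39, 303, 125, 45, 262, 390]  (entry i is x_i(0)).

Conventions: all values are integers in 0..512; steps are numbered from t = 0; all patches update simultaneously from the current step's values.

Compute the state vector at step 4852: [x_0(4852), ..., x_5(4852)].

Answer: [339, 339, 339, 339, 339, 339]
Key observation: The state at step 34, [339, 339, 339, 339, 339, 339], reappears at step 36: the system is in a cycle of period 2 from step 34 on.  Therefore the state at step 4852 equals the state at step 34 + ((4852 - 34) mod 2) = 34, which is [339, 339, 339, 339, 339, 339].

Derivation:
t=0: [39, 303, 125, 45, 262, 390]
t=1: [215, 312, 281, 242, 262, 202]
t=2: [368, 368, 367, 367, 369, 366]
t=3: [305, 304, 303, 304, 304, 304]
t=4: [363, 363, 362, 362, 363, 362]
t=5: [311, 311, 310, 310, 311, 310]
t=6: [359, 359, 359, 359, 359, 359]
t=7: [315, 315, 315, 315, 315, 315]
t=8: [356, 356, 356, 356, 356, 356]
t=9: [319, 319, 319, 319, 319, 319]
t=10: [353, 353, 353, 353, 353, 353]
t=11: [322, 322, 322, 322, 322, 322]
t=12: [351, 351, 351, 351, 351, 351]
t=13: [324, 324, 324, 324, 324, 324]
t=14: [350, 350, 350, 350, 350, 350]
t=15: [325, 325, 325, 325, 325, 325]
t=16: [349, 349, 349, 349, 349, 349]
t=17: [327, 327, 327, 327, 327, 327]
t=18: [347, 347, 347, 347, 347, 347]
t=19: [329, 329, 329, 329, 329, 329]
t=20: [346, 346, 346, 346, 346, 346]
t=21: [330, 330, 330, 330, 330, 330]
t=22: [345, 345, 345, 345, 345, 345]
t=23: [331, 331, 331, 331, 331, 331]
t=24: [344, 344, 344, 344, 344, 344]
t=25: [332, 332, 332, 332, 332, 332]
t=26: [343, 343, 343, 343, 343, 343]
t=27: [333, 333, 333, 333, 333, 333]
t=28: [342, 342, 342, 342, 342, 342]
t=29: [334, 334, 334, 334, 334, 334]
t=30: [341, 341, 341, 341, 341, 341]
t=31: [335, 335, 335, 335, 335, 335]
t=32: [340, 340, 340, 340, 340, 340]
t=33: [336, 336, 336, 336, 336, 336]
t=34: [339, 339, 339, 339, 339, 339]
t=35: [337, 337, 337, 337, 337, 337]
t=36: [339, 339, 339, 339, 339, 339]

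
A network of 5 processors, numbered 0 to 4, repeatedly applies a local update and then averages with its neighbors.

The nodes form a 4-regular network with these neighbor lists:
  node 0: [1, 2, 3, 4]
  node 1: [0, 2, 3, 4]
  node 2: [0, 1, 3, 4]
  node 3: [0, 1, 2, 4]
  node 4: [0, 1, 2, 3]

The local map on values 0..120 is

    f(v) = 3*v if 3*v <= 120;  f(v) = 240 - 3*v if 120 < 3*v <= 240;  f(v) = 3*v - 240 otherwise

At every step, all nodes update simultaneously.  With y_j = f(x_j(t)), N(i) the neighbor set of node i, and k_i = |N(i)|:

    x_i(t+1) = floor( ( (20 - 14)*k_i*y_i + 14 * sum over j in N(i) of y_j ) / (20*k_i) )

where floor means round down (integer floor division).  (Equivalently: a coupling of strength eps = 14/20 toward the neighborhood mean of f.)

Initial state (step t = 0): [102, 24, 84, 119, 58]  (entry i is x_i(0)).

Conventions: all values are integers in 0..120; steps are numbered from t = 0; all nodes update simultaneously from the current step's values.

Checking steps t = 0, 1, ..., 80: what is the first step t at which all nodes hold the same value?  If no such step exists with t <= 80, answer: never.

Answer: 4
Key observation: Synchronization is absorbing here: once all nodes are equal they stay equal, and step 4 is the first all-equal step.

Derivation:
t=0: [102, 24, 84, 119, 58]  (not all equal)
t=1: [66, 67, 59, 72, 66]  (not all equal)
t=2: [42, 41, 44, 39, 42]  (not all equal)
t=3: [114, 114, 113, 114, 114]  (not all equal)
t=4: [101, 101, 101, 101, 101]  (all equal)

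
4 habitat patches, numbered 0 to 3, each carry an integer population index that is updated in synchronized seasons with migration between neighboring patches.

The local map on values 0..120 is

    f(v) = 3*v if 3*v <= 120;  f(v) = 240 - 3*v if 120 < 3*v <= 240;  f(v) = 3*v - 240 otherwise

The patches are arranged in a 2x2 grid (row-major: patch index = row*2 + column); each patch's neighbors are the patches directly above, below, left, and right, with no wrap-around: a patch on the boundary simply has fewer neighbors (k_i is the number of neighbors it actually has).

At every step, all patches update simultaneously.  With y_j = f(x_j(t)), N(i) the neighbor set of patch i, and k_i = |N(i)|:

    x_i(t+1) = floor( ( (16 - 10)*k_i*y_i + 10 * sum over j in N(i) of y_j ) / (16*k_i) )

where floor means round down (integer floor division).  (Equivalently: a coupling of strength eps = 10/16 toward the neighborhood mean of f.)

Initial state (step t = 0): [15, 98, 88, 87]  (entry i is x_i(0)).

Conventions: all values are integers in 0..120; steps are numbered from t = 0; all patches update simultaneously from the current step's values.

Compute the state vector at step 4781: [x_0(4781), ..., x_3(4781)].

Answer: [57, 57, 57, 57]
Key observation: The state at step 25, [57, 57, 57, 57], reappears at step 29: the system is in a cycle of period 4 from step 25 on.  Therefore the state at step 4781 equals the state at step 25 + ((4781 - 25) mod 4) = 25, which is [57, 57, 57, 57].

Derivation:
t=0: [15, 98, 88, 87]
t=1: [41, 40, 29, 32]
t=2: [108, 111, 99, 100]
t=3: [78, 79, 66, 69]
t=4: [16, 13, 27, 26]
t=5: [55, 54, 69, 66]
t=6: [62, 65, 48, 50]
t=7: [64, 61, 81, 77]
t=8: [36, 39, 18, 22]
t=9: [93, 98, 74, 78]
t=10: [37, 34, 20, 24]
t=11: [92, 95, 79, 77]
t=12: [28, 30, 15, 18]
t=13: [73, 76, 60, 62]
t=14: [30, 27, 45, 42]
t=15: [91, 94, 103, 100]
t=16: [47, 44, 54, 57]
t=17: [95, 93, 81, 84]
t=18: [30, 32, 18, 17]
t=19: [80, 80, 64, 66]
t=20: [15, 13, 31, 30]
t=21: [58, 56, 77, 75]
t=22: [50, 52, 28, 30]
t=23: [86, 87, 87, 86]
t=24: [19, 19, 19, 19]
t=25: [57, 57, 57, 57]
t=26: [69, 69, 69, 69]
t=27: [33, 33, 33, 33]
t=28: [99, 99, 99, 99]
t=29: [57, 57, 57, 57]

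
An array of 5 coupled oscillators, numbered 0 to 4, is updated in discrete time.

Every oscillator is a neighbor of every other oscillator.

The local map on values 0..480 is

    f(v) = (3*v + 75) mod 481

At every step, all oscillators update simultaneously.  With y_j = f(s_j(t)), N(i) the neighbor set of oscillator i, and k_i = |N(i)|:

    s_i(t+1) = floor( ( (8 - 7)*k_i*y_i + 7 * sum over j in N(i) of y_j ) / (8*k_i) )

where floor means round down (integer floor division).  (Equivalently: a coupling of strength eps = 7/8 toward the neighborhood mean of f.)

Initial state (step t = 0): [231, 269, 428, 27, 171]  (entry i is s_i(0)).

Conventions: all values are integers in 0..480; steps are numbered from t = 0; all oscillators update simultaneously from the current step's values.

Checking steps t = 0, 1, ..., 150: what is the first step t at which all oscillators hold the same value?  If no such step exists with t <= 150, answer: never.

Simulating step by step:
t=0: [231, 269, 428, 27, 171]  (not all equal)
t=1: [267, 257, 257, 280, 284]  (not all equal)
t=2: [401, 404, 404, 397, 396]  (not all equal)
t=3: [314, 313, 313, 315, 315]  (not all equal)
t=4: [55, 55, 55, 54, 54]  (not all equal)
t=5: [238, 238, 238, 238, 238]  (all equal)

Answer: 5
Key observation: Synchronization is absorbing here: once all oscillators are equal they stay equal, and step 5 is the first all-equal step.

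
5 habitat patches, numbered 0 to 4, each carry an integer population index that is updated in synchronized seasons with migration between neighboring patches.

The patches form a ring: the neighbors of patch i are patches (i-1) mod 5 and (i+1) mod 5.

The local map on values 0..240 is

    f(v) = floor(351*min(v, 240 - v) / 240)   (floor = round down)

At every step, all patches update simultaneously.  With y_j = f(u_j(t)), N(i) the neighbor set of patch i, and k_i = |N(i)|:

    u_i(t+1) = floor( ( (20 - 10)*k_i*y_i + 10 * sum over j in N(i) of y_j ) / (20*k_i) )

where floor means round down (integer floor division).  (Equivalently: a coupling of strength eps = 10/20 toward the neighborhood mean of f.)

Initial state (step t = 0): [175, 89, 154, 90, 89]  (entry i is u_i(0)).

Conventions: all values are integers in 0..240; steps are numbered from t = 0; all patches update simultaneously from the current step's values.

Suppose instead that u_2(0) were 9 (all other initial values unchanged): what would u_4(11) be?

Simulating step by step:
t=0: [175, 89, 9, 90, 89]
t=1: [112, 92, 71, 101, 121]
t=2: [158, 133, 121, 142, 164]
t=3: [126, 151, 161, 142, 121]
t=4: [159, 135, 125, 143, 164]
t=5: [125, 148, 157, 140, 120]
t=6: [161, 139, 130, 147, 166]
t=7: [121, 142, 150, 135, 116]
t=8: [165, 147, 139, 151, 166]
t=9: [115, 132, 140, 128, 113]
t=10: [164, 157, 153, 159, 165]
t=11: [113, 120, 123, 118, 111]

Answer: u_4(11) = 111
Key observation: This trace re-runs the system from the modified initial state.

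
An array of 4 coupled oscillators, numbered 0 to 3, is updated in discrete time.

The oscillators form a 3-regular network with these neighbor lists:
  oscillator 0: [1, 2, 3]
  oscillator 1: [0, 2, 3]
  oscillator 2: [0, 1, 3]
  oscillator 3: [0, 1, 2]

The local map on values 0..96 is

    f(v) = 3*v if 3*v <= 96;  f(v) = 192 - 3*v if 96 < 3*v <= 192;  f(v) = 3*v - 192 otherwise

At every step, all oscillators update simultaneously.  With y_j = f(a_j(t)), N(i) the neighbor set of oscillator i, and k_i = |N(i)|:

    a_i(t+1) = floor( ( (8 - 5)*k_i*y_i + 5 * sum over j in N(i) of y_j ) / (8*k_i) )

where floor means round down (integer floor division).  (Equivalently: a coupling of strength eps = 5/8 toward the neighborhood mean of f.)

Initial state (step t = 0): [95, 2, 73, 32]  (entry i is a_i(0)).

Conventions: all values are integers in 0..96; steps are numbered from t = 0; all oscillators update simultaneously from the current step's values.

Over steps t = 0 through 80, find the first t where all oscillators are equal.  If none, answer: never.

Answer: 6
Key observation: Synchronization is absorbing here: once all oscillators are equal they stay equal, and step 6 is the first all-equal step.

Derivation:
t=0: [95, 2, 73, 32]  (not all equal)
t=1: [61, 47, 50, 62]  (not all equal)
t=2: [24, 31, 29, 23]  (not all equal)
t=3: [78, 82, 81, 78]  (not all equal)
t=4: [46, 48, 47, 46]  (not all equal)
t=5: [52, 51, 51, 52]  (not all equal)
t=6: [37, 37, 37, 37]  (all equal)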